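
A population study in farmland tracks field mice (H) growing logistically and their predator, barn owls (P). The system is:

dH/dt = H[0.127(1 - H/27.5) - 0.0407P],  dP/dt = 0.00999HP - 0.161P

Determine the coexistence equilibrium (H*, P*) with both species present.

From dP/dt = 0 with P > 0: 0.00999H* = 0.161, so H* = 16.1.
Substitute into dH/dt = 0: 0.127(1 - 16.1/27.5) = 0.0407P*.
The bracket is 0.414, giving P* = 0.0526/0.0407 = 1.29.

H* ≈ 16.1, P* ≈ 1.29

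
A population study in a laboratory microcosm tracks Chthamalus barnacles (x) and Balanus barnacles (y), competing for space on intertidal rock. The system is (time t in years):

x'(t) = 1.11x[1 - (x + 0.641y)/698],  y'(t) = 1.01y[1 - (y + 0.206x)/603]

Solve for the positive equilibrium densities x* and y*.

Setting both brackets to zero gives the nullclines x + 0.641y = 698 and 0.206x + y = 603.
Substituting y = 603 - 0.206x into the first: x(1 - 0.641·0.206) = 698 - 0.641·603.
So x* = 311/0.868 = 359, and then y* = 603 - 0.206·359 = 529.

x* ≈ 359, y* ≈ 529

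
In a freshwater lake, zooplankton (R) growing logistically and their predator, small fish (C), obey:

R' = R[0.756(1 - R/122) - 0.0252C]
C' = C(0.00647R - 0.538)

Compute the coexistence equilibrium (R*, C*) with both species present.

R* ≈ 83.2, C* ≈ 9.55

From dC/dt = 0 with C > 0: 0.00647R* = 0.538, so R* = 83.2.
Substitute into dR/dt = 0: 0.756(1 - 83.2/122) = 0.0252C*.
The bracket is 0.318, giving C* = 0.241/0.0252 = 9.55.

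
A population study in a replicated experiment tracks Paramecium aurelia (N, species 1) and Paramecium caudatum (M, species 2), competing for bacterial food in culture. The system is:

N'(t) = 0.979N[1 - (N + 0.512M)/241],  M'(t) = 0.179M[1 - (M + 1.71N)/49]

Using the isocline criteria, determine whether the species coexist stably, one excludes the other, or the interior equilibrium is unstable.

Compare the nullcline intercepts: K1/α12 = 241/0.512 = 471 > K2 = 49; K2/α21 = 49/1.71 = 28.7 < K1 = 241.
Since the inequalities point opposite ways, species 1 can invade but species 2 cannot.

species 1 excludes species 2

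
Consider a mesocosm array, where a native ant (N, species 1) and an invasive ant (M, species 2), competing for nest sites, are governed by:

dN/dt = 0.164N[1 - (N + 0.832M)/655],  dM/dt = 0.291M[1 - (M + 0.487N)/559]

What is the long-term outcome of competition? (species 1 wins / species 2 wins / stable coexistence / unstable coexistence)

Compare the nullcline intercepts: K1/α12 = 655/0.832 = 787 > K2 = 559; K2/α21 = 559/0.487 = 1150 > K1 = 655.
Since both inequalities hold, each species can invade when rare, so the interior equilibrium is stable.

stable coexistence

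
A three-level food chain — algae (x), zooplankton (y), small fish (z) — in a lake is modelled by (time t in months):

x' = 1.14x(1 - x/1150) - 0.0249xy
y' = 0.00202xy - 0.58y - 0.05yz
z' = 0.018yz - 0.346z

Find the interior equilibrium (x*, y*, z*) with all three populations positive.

x* ≈ 667, y* ≈ 19.2, z* ≈ 15.4

From dz/dt = 0: 0.018y* = 0.346, so y* = 19.2.
From dx/dt = 0: 1.14(1 - x*/1150) = 0.0249·19.2, giving x* = 1150·(1 - 0.42) = 667.
From dy/dt = 0: 0.00202·667 - 0.58 = 0.05z*, so z* = 0.768/0.05 = 15.4.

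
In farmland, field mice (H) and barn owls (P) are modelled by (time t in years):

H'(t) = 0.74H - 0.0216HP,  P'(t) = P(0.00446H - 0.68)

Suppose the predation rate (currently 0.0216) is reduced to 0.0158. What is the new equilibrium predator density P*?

P* ≈ 46.8

At the interior fixed point, setting dH/dt = 0 with H > 0 fixes P* = (prey growth rate)/(HP coefficient) — independent of the other coefficients.
With the change, P* = 0.74/0.0158 = 46.8; it rises from 34.3.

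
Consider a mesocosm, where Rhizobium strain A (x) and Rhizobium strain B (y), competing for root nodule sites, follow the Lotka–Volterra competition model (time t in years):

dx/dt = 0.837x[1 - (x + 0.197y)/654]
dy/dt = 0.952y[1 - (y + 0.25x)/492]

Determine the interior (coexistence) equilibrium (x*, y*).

Setting both brackets to zero gives the nullclines x + 0.197y = 654 and 0.25x + y = 492.
Substituting y = 492 - 0.25x into the first: x(1 - 0.197·0.25) = 654 - 0.197·492.
So x* = 557/0.951 = 586, and then y* = 492 - 0.25·586 = 346.

x* ≈ 586, y* ≈ 346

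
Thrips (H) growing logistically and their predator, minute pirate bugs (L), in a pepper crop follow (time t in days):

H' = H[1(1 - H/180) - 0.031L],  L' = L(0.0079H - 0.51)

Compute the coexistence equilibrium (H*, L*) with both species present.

From dL/dt = 0 with L > 0: 0.0079H* = 0.51, so H* = 64.6.
Substitute into dH/dt = 0: 1(1 - 64.6/180) = 0.031L*.
The bracket is 0.641, giving L* = 0.641/0.031 = 20.7.

H* ≈ 64.6, L* ≈ 20.7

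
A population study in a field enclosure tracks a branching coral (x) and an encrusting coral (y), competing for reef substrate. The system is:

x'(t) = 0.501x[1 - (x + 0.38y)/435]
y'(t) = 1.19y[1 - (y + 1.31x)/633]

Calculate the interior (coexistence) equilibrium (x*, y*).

Setting both brackets to zero gives the nullclines x + 0.38y = 435 and 1.31x + y = 633.
Substituting y = 633 - 1.31x into the first: x(1 - 0.38·1.31) = 435 - 0.38·633.
So x* = 194/0.502 = 387, and then y* = 633 - 1.31·387 = 126.

x* ≈ 387, y* ≈ 126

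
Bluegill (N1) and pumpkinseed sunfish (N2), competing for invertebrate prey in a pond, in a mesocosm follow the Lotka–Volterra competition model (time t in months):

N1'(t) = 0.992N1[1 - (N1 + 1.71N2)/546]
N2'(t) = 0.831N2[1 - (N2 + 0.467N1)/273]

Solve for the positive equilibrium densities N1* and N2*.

N1* ≈ 393, N2* ≈ 89.5

Setting both brackets to zero gives the nullclines N1 + 1.71N2 = 546 and 0.467N1 + N2 = 273.
Substituting N2 = 273 - 0.467N1 into the first: N1(1 - 1.71·0.467) = 546 - 1.71·273.
So N1* = 79.2/0.201 = 393, and then N2* = 273 - 0.467·393 = 89.5.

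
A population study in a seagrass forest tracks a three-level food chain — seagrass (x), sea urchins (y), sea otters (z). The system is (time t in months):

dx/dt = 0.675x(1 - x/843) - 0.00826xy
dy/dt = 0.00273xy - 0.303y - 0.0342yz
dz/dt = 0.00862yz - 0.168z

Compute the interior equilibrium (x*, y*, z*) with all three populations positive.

x* ≈ 642, y* ≈ 19.5, z* ≈ 42.4

From dz/dt = 0: 0.00862y* = 0.168, so y* = 19.5.
From dx/dt = 0: 0.675(1 - x*/843) = 0.00826·19.5, giving x* = 843·(1 - 0.238) = 642.
From dy/dt = 0: 0.00273·642 - 0.303 = 0.0342z*, so z* = 1.45/0.0342 = 42.4.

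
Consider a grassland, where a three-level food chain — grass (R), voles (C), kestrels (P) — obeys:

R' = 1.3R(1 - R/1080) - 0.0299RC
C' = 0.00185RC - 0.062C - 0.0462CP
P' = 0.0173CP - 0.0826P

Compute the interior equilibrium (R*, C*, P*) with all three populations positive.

R* ≈ 961, C* ≈ 4.77, P* ≈ 37.2

From dP/dt = 0: 0.0173C* = 0.0826, so C* = 4.77.
From dR/dt = 0: 1.3(1 - R*/1080) = 0.0299·4.77, giving R* = 1080·(1 - 0.11) = 961.
From dC/dt = 0: 0.00185·961 - 0.062 = 0.0462P*, so P* = 1.72/0.0462 = 37.2.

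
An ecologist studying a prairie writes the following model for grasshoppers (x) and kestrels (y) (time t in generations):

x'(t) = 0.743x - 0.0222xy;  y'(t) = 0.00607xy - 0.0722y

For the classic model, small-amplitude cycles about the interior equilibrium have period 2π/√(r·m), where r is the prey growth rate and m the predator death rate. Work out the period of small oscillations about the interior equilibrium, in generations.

T ≈ 27.1 generations

Here r = 0.743 and m = 0.0722, so r·m = 0.0536.
ω = √0.0536 = 0.232 per generation, hence T = 2π/ω ≈ 27.1 generations.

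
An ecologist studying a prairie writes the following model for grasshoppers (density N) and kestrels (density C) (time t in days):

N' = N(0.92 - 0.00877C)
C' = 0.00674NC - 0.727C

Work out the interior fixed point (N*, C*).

Set dC/dt = 0 with C > 0: 0.00674N - 0.727 = 0, so N* = 0.727/0.00674 = 108.
Set dN/dt = 0 with N > 0: 0.92 - 0.00877C = 0, so C* = 0.92/0.00877 = 105.

N* ≈ 108, C* ≈ 105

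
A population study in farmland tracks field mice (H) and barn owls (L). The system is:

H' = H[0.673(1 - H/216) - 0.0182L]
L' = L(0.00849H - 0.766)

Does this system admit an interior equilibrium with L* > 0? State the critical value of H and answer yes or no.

The predator equation gives dL/dt > 0 only when H > 0.766/0.00849 = 90.2.
Without the predator, H → K = 216. Since 216 > 90.2, the predator can invade and persist.

Threshold H = 90.2; K > 90.2, so yes, the predator persists.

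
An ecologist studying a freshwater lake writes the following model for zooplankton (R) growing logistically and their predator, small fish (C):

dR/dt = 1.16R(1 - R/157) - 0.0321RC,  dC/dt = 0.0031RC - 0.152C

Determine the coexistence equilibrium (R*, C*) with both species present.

From dC/dt = 0 with C > 0: 0.0031R* = 0.152, so R* = 49.
Substitute into dR/dt = 0: 1.16(1 - 49/157) = 0.0321C*.
The bracket is 0.688, giving C* = 0.798/0.0321 = 24.9.

R* ≈ 49, C* ≈ 24.9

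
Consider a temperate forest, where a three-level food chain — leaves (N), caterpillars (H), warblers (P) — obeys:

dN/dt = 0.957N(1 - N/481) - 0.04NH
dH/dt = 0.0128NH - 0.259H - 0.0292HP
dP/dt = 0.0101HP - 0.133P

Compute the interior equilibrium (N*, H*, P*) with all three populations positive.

N* ≈ 216, H* ≈ 13.2, P* ≈ 85.9

From dP/dt = 0: 0.0101H* = 0.133, so H* = 13.2.
From dN/dt = 0: 0.957(1 - N*/481) = 0.04·13.2, giving N* = 481·(1 - 0.55) = 216.
From dH/dt = 0: 0.0128·216 - 0.259 = 0.0292P*, so P* = 2.51/0.0292 = 85.9.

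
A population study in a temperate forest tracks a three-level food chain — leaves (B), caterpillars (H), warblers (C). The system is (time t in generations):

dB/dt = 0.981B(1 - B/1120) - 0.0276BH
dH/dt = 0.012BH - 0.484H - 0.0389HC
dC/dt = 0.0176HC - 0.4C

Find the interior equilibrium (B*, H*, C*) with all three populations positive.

B* ≈ 404, H* ≈ 22.7, C* ≈ 112

From dC/dt = 0: 0.0176H* = 0.4, so H* = 22.7.
From dB/dt = 0: 0.981(1 - B*/1120) = 0.0276·22.7, giving B* = 1120·(1 - 0.639) = 404.
From dH/dt = 0: 0.012·404 - 0.484 = 0.0389C*, so C* = 4.36/0.0389 = 112.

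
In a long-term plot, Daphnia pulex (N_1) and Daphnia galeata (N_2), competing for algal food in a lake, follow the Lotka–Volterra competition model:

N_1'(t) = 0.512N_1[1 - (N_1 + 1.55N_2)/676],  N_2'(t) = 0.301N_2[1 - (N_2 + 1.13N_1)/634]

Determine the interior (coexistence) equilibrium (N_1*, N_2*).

Setting both brackets to zero gives the nullclines N_1 + 1.55N_2 = 676 and 1.13N_1 + N_2 = 634.
Substituting N_2 = 634 - 1.13N_1 into the first: N_1(1 - 1.55·1.13) = 676 - 1.55·634.
So N_1* = -307/-0.751 = 408, and then N_2* = 634 - 1.13·408 = 173.

N_1* ≈ 408, N_2* ≈ 173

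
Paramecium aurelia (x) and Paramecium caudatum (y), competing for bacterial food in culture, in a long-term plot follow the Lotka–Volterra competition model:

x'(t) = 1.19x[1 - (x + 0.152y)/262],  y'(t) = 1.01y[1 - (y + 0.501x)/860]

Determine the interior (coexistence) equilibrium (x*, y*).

Setting both brackets to zero gives the nullclines x + 0.152y = 262 and 0.501x + y = 860.
Substituting y = 860 - 0.501x into the first: x(1 - 0.152·0.501) = 262 - 0.152·860.
So x* = 131/0.924 = 142, and then y* = 860 - 0.501·142 = 789.

x* ≈ 142, y* ≈ 789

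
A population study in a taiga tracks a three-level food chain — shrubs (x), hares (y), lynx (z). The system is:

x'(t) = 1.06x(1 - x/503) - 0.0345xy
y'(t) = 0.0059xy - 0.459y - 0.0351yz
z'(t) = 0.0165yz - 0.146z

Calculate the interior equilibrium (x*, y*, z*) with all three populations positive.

From dz/dt = 0: 0.0165y* = 0.146, so y* = 8.85.
From dx/dt = 0: 1.06(1 - x*/503) = 0.0345·8.85, giving x* = 503·(1 - 0.288) = 358.
From dy/dt = 0: 0.0059·358 - 0.459 = 0.0351z*, so z* = 1.65/0.0351 = 47.1.

x* ≈ 358, y* ≈ 8.85, z* ≈ 47.1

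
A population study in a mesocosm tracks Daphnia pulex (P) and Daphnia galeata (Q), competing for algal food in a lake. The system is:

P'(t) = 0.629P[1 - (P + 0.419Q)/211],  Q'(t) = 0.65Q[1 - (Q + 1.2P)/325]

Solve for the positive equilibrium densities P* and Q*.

Setting both brackets to zero gives the nullclines P + 0.419Q = 211 and 1.2P + Q = 325.
Substituting Q = 325 - 1.2P into the first: P(1 - 0.419·1.2) = 211 - 0.419·325.
So P* = 74.8/0.497 = 150, and then Q* = 325 - 1.2·150 = 144.

P* ≈ 150, Q* ≈ 144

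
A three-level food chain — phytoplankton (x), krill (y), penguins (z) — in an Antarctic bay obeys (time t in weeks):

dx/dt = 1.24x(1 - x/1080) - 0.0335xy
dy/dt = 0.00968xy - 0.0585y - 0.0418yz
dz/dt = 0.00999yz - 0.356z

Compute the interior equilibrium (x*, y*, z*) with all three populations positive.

x* ≈ 40.2, y* ≈ 35.6, z* ≈ 7.92

From dz/dt = 0: 0.00999y* = 0.356, so y* = 35.6.
From dx/dt = 0: 1.24(1 - x*/1080) = 0.0335·35.6, giving x* = 1080·(1 - 0.963) = 40.2.
From dy/dt = 0: 0.00968·40.2 - 0.0585 = 0.0418z*, so z* = 0.331/0.0418 = 7.92.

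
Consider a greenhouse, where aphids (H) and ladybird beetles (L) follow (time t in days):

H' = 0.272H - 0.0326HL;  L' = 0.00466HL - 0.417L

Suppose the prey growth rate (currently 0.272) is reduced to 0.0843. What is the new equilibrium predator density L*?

L* ≈ 2.59

At the interior fixed point, setting dH/dt = 0 with H > 0 fixes L* = (prey growth rate)/(HL coefficient) — independent of the other coefficients.
With the change, L* = 0.0843/0.0326 = 2.59; it falls from 8.34.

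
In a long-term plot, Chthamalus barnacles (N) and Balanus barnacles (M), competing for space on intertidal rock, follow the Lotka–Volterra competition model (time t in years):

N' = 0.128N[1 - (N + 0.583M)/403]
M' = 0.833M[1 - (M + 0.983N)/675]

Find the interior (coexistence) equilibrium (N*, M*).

N* ≈ 22.2, M* ≈ 653

Setting both brackets to zero gives the nullclines N + 0.583M = 403 and 0.983N + M = 675.
Substituting M = 675 - 0.983N into the first: N(1 - 0.583·0.983) = 403 - 0.583·675.
So N* = 9.48/0.427 = 22.2, and then M* = 675 - 0.983·22.2 = 653.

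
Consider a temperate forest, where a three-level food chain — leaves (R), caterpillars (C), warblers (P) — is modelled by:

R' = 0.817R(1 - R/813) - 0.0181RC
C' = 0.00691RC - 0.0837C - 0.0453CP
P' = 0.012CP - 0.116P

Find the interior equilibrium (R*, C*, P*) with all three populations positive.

From dP/dt = 0: 0.012C* = 0.116, so C* = 9.67.
From dR/dt = 0: 0.817(1 - R*/813) = 0.0181·9.67, giving R* = 813·(1 - 0.214) = 639.
From dC/dt = 0: 0.00691·639 - 0.0837 = 0.0453P*, so P* = 4.33/0.0453 = 95.6.

R* ≈ 639, C* ≈ 9.67, P* ≈ 95.6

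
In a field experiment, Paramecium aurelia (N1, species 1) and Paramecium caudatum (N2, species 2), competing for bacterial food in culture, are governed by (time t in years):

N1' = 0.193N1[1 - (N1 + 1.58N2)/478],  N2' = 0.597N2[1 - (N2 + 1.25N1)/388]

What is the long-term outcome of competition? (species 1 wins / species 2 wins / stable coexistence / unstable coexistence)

Compare the nullcline intercepts: K1/α12 = 478/1.58 = 303 < K2 = 388; K2/α21 = 388/1.25 = 310 < K1 = 478.
Since both are reversed, neither can invade when rare; the interior point is a saddle.

unstable coexistence (outcome depends on initial conditions)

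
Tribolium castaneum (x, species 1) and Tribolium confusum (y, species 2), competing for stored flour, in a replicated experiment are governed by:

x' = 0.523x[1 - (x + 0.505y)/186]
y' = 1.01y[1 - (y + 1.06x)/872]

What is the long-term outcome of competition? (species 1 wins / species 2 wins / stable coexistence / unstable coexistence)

Compare the nullcline intercepts: K1/α12 = 186/0.505 = 368 < K2 = 872; K2/α21 = 872/1.06 = 823 > K1 = 186.
Since the inequalities point opposite ways, species 2 can invade but species 1 cannot.

species 2 excludes species 1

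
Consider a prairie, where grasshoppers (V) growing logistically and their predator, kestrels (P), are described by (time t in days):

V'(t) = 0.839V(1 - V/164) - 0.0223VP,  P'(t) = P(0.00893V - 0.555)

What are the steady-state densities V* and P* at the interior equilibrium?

From dP/dt = 0 with P > 0: 0.00893V* = 0.555, so V* = 62.2.
Substitute into dV/dt = 0: 0.839(1 - 62.2/164) = 0.0223P*.
The bracket is 0.621, giving P* = 0.521/0.0223 = 23.4.

V* ≈ 62.2, P* ≈ 23.4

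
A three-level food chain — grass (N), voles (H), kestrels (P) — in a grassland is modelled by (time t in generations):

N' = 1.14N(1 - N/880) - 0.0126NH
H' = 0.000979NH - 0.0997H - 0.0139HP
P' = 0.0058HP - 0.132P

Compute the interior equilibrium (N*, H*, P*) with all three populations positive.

N* ≈ 659, H* ≈ 22.8, P* ≈ 39.2

From dP/dt = 0: 0.0058H* = 0.132, so H* = 22.8.
From dN/dt = 0: 1.14(1 - N*/880) = 0.0126·22.8, giving N* = 880·(1 - 0.252) = 659.
From dH/dt = 0: 0.000979·659 - 0.0997 = 0.0139P*, so P* = 0.545/0.0139 = 39.2.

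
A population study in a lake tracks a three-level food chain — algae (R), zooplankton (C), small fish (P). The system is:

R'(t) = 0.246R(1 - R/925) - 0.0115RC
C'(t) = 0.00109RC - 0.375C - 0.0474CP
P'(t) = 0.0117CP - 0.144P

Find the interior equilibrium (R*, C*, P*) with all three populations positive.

From dP/dt = 0: 0.0117C* = 0.144, so C* = 12.3.
From dR/dt = 0: 0.246(1 - R*/925) = 0.0115·12.3, giving R* = 925·(1 - 0.575) = 393.
From dC/dt = 0: 0.00109·393 - 0.375 = 0.0474P*, so P* = 0.0531/0.0474 = 1.12.

R* ≈ 393, C* ≈ 12.3, P* ≈ 1.12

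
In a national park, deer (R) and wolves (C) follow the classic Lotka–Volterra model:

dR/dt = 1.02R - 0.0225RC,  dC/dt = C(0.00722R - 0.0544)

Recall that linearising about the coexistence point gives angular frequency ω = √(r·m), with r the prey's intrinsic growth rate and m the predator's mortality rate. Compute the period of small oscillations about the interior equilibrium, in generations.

Here r = 1.02 and m = 0.0544, so r·m = 0.0555.
ω = √0.0555 = 0.236 per generation, hence T = 2π/ω ≈ 26.7 generations.

T ≈ 26.7 generations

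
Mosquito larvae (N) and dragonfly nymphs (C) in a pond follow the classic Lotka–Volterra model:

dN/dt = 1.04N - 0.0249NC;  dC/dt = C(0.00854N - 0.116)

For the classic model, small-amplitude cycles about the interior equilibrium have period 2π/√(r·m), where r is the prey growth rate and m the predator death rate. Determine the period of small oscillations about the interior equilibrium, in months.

Here r = 1.04 and m = 0.116, so r·m = 0.121.
ω = √0.121 = 0.347 per month, hence T = 2π/ω ≈ 18.1 months.

T ≈ 18.1 months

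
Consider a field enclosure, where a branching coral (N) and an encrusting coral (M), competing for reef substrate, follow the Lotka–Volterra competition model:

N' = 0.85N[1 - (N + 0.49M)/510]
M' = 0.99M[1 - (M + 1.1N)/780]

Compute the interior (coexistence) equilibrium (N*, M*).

N* ≈ 277, M* ≈ 475

Setting both brackets to zero gives the nullclines N + 0.49M = 510 and 1.1N + M = 780.
Substituting M = 780 - 1.1N into the first: N(1 - 0.49·1.1) = 510 - 0.49·780.
So N* = 128/0.461 = 277, and then M* = 780 - 1.1·277 = 475.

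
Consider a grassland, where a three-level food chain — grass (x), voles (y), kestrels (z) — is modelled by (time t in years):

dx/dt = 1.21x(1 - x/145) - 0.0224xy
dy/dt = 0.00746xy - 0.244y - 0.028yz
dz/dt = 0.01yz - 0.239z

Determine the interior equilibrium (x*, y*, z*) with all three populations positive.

From dz/dt = 0: 0.01y* = 0.239, so y* = 23.9.
From dx/dt = 0: 1.21(1 - x*/145) = 0.0224·23.9, giving x* = 145·(1 - 0.442) = 80.8.
From dy/dt = 0: 0.00746·80.8 - 0.244 = 0.028z*, so z* = 0.359/0.028 = 12.8.

x* ≈ 80.8, y* ≈ 23.9, z* ≈ 12.8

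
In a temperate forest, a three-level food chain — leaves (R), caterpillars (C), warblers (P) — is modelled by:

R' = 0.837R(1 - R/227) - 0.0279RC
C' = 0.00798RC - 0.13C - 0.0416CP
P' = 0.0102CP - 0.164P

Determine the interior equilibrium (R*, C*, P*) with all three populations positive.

From dP/dt = 0: 0.0102C* = 0.164, so C* = 16.1.
From dR/dt = 0: 0.837(1 - R*/227) = 0.0279·16.1, giving R* = 227·(1 - 0.536) = 105.
From dC/dt = 0: 0.00798·105 - 0.13 = 0.0416P*, so P* = 0.711/0.0416 = 17.1.

R* ≈ 105, C* ≈ 16.1, P* ≈ 17.1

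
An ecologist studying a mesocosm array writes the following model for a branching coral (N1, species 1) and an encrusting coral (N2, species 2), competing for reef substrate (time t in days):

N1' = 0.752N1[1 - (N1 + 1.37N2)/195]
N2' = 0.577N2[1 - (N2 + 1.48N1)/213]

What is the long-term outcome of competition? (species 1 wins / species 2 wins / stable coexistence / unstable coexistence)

Compare the nullcline intercepts: K1/α12 = 195/1.37 = 142 < K2 = 213; K2/α21 = 213/1.48 = 144 < K1 = 195.
Since both are reversed, neither can invade when rare; the interior point is a saddle.

unstable coexistence (outcome depends on initial conditions)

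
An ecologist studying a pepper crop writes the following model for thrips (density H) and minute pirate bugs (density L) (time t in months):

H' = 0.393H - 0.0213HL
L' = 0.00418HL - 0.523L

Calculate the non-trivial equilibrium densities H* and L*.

Set dL/dt = 0 with L > 0: 0.00418H - 0.523 = 0, so H* = 0.523/0.00418 = 125.
Set dH/dt = 0 with H > 0: 0.393 - 0.0213L = 0, so L* = 0.393/0.0213 = 18.5.

H* ≈ 125, L* ≈ 18.5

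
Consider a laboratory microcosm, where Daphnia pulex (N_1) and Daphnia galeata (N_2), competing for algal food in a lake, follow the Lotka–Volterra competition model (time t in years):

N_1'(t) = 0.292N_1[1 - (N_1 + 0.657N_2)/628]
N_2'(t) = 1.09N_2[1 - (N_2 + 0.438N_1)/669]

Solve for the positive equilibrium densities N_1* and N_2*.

N_1* ≈ 265, N_2* ≈ 553

Setting both brackets to zero gives the nullclines N_1 + 0.657N_2 = 628 and 0.438N_1 + N_2 = 669.
Substituting N_2 = 669 - 0.438N_1 into the first: N_1(1 - 0.657·0.438) = 628 - 0.657·669.
So N_1* = 188/0.712 = 265, and then N_2* = 669 - 0.438·265 = 553.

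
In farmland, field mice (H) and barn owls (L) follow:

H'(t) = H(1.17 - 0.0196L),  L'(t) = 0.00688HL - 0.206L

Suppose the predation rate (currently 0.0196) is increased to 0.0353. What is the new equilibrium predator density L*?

At the interior fixed point, setting dH/dt = 0 with H > 0 fixes L* = (prey growth rate)/(HL coefficient) — independent of the other coefficients.
With the change, L* = 1.17/0.0353 = 33.1; it falls from 59.7.

L* ≈ 33.1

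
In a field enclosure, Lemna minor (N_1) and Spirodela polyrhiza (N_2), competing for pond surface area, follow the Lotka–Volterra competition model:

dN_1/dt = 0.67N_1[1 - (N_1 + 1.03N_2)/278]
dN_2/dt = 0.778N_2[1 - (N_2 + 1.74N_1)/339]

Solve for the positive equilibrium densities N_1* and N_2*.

N_1* ≈ 89.8, N_2* ≈ 183

Setting both brackets to zero gives the nullclines N_1 + 1.03N_2 = 278 and 1.74N_1 + N_2 = 339.
Substituting N_2 = 339 - 1.74N_1 into the first: N_1(1 - 1.03·1.74) = 278 - 1.03·339.
So N_1* = -71.2/-0.792 = 89.8, and then N_2* = 339 - 1.74·89.8 = 183.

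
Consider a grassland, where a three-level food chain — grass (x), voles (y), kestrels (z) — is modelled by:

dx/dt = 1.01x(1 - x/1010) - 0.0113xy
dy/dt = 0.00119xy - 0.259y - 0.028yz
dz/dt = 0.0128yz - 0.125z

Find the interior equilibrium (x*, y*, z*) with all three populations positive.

From dz/dt = 0: 0.0128y* = 0.125, so y* = 9.77.
From dx/dt = 0: 1.01(1 - x*/1010) = 0.0113·9.77, giving x* = 1010·(1 - 0.109) = 900.
From dy/dt = 0: 0.00119·900 - 0.259 = 0.028z*, so z* = 0.812/0.028 = 29.

x* ≈ 900, y* ≈ 9.77, z* ≈ 29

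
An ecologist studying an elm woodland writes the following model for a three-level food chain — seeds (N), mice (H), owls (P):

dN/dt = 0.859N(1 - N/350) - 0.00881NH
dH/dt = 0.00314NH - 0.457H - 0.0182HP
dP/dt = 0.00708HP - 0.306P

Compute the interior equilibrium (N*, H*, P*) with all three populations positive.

From dP/dt = 0: 0.00708H* = 0.306, so H* = 43.2.
From dN/dt = 0: 0.859(1 - N*/350) = 0.00881·43.2, giving N* = 350·(1 - 0.443) = 195.
From dH/dt = 0: 0.00314·195 - 0.457 = 0.0182P*, so P* = 0.155/0.0182 = 8.51.

N* ≈ 195, H* ≈ 43.2, P* ≈ 8.51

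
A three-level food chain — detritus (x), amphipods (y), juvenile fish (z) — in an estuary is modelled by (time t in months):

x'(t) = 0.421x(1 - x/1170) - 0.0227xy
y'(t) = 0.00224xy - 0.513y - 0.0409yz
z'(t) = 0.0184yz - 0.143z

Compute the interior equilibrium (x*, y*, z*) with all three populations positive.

From dz/dt = 0: 0.0184y* = 0.143, so y* = 7.77.
From dx/dt = 0: 0.421(1 - x*/1170) = 0.0227·7.77, giving x* = 1170·(1 - 0.419) = 680.
From dy/dt = 0: 0.00224·680 - 0.513 = 0.0409z*, so z* = 1.01/0.0409 = 24.7.

x* ≈ 680, y* ≈ 7.77, z* ≈ 24.7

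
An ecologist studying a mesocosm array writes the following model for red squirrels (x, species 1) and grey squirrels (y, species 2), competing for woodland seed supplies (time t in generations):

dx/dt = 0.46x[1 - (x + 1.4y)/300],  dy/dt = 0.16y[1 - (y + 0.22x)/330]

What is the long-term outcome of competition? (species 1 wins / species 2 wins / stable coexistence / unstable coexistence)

Compare the nullcline intercepts: K1/α12 = 300/1.4 = 214 < K2 = 330; K2/α21 = 330/0.22 = 1500 > K1 = 300.
Since the inequalities point opposite ways, species 2 can invade but species 1 cannot.

species 2 excludes species 1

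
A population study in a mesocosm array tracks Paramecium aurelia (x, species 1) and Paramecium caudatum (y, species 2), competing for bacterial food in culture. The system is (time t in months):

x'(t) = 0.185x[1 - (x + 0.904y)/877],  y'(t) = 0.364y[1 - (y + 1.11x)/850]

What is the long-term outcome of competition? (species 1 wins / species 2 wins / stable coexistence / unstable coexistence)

species 1 excludes species 2

Compare the nullcline intercepts: K1/α12 = 877/0.904 = 970 > K2 = 850; K2/α21 = 850/1.11 = 766 < K1 = 877.
Since the inequalities point opposite ways, species 1 can invade but species 2 cannot.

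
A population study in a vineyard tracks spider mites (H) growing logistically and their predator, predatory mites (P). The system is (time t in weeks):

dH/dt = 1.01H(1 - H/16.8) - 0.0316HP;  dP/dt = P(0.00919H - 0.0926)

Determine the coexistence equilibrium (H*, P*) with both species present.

From dP/dt = 0 with P > 0: 0.00919H* = 0.0926, so H* = 10.1.
Substitute into dH/dt = 0: 1.01(1 - 10.1/16.8) = 0.0316P*.
The bracket is 0.4, giving P* = 0.404/0.0316 = 12.8.

H* ≈ 10.1, P* ≈ 12.8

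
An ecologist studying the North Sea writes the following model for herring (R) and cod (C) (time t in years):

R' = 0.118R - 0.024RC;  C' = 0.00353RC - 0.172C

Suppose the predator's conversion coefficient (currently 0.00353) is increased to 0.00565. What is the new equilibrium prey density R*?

At the interior fixed point, setting dC/dt = 0 with C > 0 fixes R* = (predator death rate)/(RC coefficient) — independent of the other coefficients.
With the change, R* = 0.172/0.00565 = 30.4; it falls from 48.7.

R* ≈ 30.4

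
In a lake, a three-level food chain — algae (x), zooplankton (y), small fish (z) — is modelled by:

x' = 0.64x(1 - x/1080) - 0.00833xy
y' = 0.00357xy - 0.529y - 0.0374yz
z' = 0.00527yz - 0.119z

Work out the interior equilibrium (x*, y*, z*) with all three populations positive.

x* ≈ 763, y* ≈ 22.6, z* ≈ 58.6

From dz/dt = 0: 0.00527y* = 0.119, so y* = 22.6.
From dx/dt = 0: 0.64(1 - x*/1080) = 0.00833·22.6, giving x* = 1080·(1 - 0.294) = 763.
From dy/dt = 0: 0.00357·763 - 0.529 = 0.0374z*, so z* = 2.19/0.0374 = 58.6.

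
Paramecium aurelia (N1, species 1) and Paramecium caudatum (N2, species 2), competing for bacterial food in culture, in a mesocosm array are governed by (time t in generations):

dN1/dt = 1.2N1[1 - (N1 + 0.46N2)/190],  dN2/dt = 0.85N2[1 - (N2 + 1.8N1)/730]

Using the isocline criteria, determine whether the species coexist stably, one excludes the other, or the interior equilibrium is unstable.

Compare the nullcline intercepts: K1/α12 = 190/0.46 = 413 < K2 = 730; K2/α21 = 730/1.8 = 406 > K1 = 190.
Since the inequalities point opposite ways, species 2 can invade but species 1 cannot.

species 2 excludes species 1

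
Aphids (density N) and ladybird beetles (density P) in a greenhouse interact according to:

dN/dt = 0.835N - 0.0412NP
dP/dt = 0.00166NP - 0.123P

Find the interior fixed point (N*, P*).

Set dP/dt = 0 with P > 0: 0.00166N - 0.123 = 0, so N* = 0.123/0.00166 = 74.1.
Set dN/dt = 0 with N > 0: 0.835 - 0.0412P = 0, so P* = 0.835/0.0412 = 20.3.

N* ≈ 74.1, P* ≈ 20.3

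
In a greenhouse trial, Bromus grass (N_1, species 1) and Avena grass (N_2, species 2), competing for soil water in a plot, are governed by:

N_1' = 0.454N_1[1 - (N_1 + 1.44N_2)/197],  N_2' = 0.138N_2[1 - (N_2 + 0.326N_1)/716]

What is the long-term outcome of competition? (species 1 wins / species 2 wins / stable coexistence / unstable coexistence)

species 2 excludes species 1

Compare the nullcline intercepts: K1/α12 = 197/1.44 = 137 < K2 = 716; K2/α21 = 716/0.326 = 2200 > K1 = 197.
Since the inequalities point opposite ways, species 2 can invade but species 1 cannot.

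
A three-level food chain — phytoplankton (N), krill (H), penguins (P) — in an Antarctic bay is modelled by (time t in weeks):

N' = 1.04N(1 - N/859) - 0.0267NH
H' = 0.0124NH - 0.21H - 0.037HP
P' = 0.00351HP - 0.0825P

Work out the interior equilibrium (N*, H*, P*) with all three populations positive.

From dP/dt = 0: 0.00351H* = 0.0825, so H* = 23.5.
From dN/dt = 0: 1.04(1 - N*/859) = 0.0267·23.5, giving N* = 859·(1 - 0.603) = 341.
From dH/dt = 0: 0.0124·341 - 0.21 = 0.037P*, so P* = 4.01/0.037 = 108.

N* ≈ 341, H* ≈ 23.5, P* ≈ 108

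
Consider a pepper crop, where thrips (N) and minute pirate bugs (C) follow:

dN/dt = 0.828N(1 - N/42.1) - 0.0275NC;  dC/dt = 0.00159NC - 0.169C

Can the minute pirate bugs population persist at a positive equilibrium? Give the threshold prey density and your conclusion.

The predator equation gives dC/dt > 0 only when N > 0.169/0.00159 = 106.
Without the predator, N → K = 42.1. Since 42.1 < 106, the predator cannot invade.

Threshold N = 106; K < 106, so no, the predator goes extinct.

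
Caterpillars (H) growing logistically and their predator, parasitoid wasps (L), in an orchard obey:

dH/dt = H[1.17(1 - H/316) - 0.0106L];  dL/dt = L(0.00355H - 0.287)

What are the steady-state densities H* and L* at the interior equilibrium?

From dL/dt = 0 with L > 0: 0.00355H* = 0.287, so H* = 80.8.
Substitute into dH/dt = 0: 1.17(1 - 80.8/316) = 0.0106L*.
The bracket is 0.744, giving L* = 0.871/0.0106 = 82.1.

H* ≈ 80.8, L* ≈ 82.1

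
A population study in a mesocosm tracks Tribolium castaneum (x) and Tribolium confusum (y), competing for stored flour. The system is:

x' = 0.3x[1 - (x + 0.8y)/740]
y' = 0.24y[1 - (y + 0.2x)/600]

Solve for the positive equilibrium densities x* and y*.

x* ≈ 310, y* ≈ 538

Setting both brackets to zero gives the nullclines x + 0.8y = 740 and 0.2x + y = 600.
Substituting y = 600 - 0.2x into the first: x(1 - 0.8·0.2) = 740 - 0.8·600.
So x* = 260/0.84 = 310, and then y* = 600 - 0.2·310 = 538.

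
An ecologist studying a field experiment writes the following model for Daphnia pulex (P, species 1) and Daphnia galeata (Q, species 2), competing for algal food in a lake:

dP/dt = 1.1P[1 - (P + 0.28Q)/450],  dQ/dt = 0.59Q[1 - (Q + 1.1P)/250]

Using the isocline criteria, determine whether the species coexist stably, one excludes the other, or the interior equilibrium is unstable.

Compare the nullcline intercepts: K1/α12 = 450/0.28 = 1610 > K2 = 250; K2/α21 = 250/1.1 = 227 < K1 = 450.
Since the inequalities point opposite ways, species 1 can invade but species 2 cannot.

species 1 excludes species 2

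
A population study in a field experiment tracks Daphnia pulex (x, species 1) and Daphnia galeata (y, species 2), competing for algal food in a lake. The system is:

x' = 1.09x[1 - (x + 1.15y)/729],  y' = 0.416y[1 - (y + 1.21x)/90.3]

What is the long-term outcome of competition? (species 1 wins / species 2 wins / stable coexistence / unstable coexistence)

species 1 excludes species 2

Compare the nullcline intercepts: K1/α12 = 729/1.15 = 634 > K2 = 90.3; K2/α21 = 90.3/1.21 = 74.6 < K1 = 729.
Since the inequalities point opposite ways, species 1 can invade but species 2 cannot.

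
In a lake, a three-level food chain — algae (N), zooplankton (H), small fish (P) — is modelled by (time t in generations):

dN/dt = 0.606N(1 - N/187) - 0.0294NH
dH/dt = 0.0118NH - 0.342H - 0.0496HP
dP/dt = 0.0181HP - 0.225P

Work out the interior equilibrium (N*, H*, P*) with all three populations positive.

N* ≈ 74.2, H* ≈ 12.4, P* ≈ 10.8

From dP/dt = 0: 0.0181H* = 0.225, so H* = 12.4.
From dN/dt = 0: 0.606(1 - N*/187) = 0.0294·12.4, giving N* = 187·(1 - 0.603) = 74.2.
From dH/dt = 0: 0.0118·74.2 - 0.342 = 0.0496P*, so P* = 0.534/0.0496 = 10.8.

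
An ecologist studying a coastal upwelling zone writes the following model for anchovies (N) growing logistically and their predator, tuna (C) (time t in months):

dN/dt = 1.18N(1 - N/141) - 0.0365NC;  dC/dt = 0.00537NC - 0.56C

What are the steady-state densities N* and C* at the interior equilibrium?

N* ≈ 104, C* ≈ 8.42

From dC/dt = 0 with C > 0: 0.00537N* = 0.56, so N* = 104.
Substitute into dN/dt = 0: 1.18(1 - 104/141) = 0.0365C*.
The bracket is 0.26, giving C* = 0.307/0.0365 = 8.42.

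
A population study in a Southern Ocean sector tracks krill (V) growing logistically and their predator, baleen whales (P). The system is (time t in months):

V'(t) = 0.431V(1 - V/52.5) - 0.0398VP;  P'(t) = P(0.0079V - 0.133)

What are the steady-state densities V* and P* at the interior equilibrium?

From dP/dt = 0 with P > 0: 0.0079V* = 0.133, so V* = 16.8.
Substitute into dV/dt = 0: 0.431(1 - 16.8/52.5) = 0.0398P*.
The bracket is 0.679, giving P* = 0.293/0.0398 = 7.36.

V* ≈ 16.8, P* ≈ 7.36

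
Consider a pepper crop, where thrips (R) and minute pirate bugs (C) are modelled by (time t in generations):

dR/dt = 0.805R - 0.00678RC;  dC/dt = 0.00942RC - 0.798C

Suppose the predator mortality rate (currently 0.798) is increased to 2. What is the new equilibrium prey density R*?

R* ≈ 212

At the interior fixed point, setting dC/dt = 0 with C > 0 fixes R* = (predator death rate)/(RC coefficient) — independent of the other coefficients.
With the change, R* = 2/0.00942 = 212; it rises from 84.7.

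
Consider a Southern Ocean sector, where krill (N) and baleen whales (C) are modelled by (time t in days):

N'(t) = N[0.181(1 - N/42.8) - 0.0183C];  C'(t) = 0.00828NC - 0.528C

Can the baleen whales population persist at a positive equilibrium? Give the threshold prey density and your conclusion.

The predator equation gives dC/dt > 0 only when N > 0.528/0.00828 = 63.8.
Without the predator, N → K = 42.8. Since 42.8 < 63.8, the predator cannot invade.

Threshold N = 63.8; K < 63.8, so no, the predator goes extinct.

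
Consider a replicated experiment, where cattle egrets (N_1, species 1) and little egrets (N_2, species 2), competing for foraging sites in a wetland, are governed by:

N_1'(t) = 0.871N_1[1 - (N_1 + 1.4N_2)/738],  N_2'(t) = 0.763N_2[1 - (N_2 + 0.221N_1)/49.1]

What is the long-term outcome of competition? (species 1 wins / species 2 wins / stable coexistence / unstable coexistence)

Compare the nullcline intercepts: K1/α12 = 738/1.4 = 527 > K2 = 49.1; K2/α21 = 49.1/0.221 = 222 < K1 = 738.
Since the inequalities point opposite ways, species 1 can invade but species 2 cannot.

species 1 excludes species 2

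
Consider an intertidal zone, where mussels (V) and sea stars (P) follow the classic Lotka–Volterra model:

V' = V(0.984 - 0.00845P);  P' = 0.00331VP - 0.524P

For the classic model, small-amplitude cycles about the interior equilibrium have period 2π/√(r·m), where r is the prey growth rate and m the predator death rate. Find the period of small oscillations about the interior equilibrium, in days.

Here r = 0.984 and m = 0.524, so r·m = 0.516.
ω = √0.516 = 0.718 per day, hence T = 2π/ω ≈ 8.75 days.

T ≈ 8.75 days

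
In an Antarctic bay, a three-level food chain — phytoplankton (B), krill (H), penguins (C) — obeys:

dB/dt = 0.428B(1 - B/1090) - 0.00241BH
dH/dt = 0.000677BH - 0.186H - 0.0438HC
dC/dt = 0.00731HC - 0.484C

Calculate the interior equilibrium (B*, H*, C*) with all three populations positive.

B* ≈ 684, H* ≈ 66.2, C* ≈ 6.32

From dC/dt = 0: 0.00731H* = 0.484, so H* = 66.2.
From dB/dt = 0: 0.428(1 - B*/1090) = 0.00241·66.2, giving B* = 1090·(1 - 0.373) = 684.
From dH/dt = 0: 0.000677·684 - 0.186 = 0.0438C*, so C* = 0.277/0.0438 = 6.32.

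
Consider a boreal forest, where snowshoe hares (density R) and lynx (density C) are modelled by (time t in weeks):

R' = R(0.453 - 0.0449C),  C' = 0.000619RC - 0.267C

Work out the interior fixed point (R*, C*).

Set dC/dt = 0 with C > 0: 0.000619R - 0.267 = 0, so R* = 0.267/0.000619 = 431.
Set dR/dt = 0 with R > 0: 0.453 - 0.0449C = 0, so C* = 0.453/0.0449 = 10.1.

R* ≈ 431, C* ≈ 10.1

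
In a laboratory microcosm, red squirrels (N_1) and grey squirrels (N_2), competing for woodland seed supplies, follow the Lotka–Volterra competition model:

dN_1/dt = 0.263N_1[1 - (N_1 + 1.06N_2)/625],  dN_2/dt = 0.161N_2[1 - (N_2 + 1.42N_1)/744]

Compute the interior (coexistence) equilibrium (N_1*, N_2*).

N_1* ≈ 324, N_2* ≈ 284

Setting both brackets to zero gives the nullclines N_1 + 1.06N_2 = 625 and 1.42N_1 + N_2 = 744.
Substituting N_2 = 744 - 1.42N_1 into the first: N_1(1 - 1.06·1.42) = 625 - 1.06·744.
So N_1* = -164/-0.505 = 324, and then N_2* = 744 - 1.42·324 = 284.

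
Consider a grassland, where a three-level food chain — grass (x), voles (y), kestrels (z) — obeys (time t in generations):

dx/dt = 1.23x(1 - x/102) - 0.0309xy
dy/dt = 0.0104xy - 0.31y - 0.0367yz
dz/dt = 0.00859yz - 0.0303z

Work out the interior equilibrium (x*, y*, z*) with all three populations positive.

x* ≈ 93, y* ≈ 3.53, z* ≈ 17.9

From dz/dt = 0: 0.00859y* = 0.0303, so y* = 3.53.
From dx/dt = 0: 1.23(1 - x*/102) = 0.0309·3.53, giving x* = 102·(1 - 0.0886) = 93.
From dy/dt = 0: 0.0104·93 - 0.31 = 0.0367z*, so z* = 0.657/0.0367 = 17.9.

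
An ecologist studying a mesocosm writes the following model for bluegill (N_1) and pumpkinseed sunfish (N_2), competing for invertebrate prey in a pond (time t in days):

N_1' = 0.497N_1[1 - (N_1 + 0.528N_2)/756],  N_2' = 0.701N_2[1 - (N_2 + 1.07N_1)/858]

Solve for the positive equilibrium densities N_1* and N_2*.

N_1* ≈ 696, N_2* ≈ 113

Setting both brackets to zero gives the nullclines N_1 + 0.528N_2 = 756 and 1.07N_1 + N_2 = 858.
Substituting N_2 = 858 - 1.07N_1 into the first: N_1(1 - 0.528·1.07) = 756 - 0.528·858.
So N_1* = 303/0.435 = 696, and then N_2* = 858 - 1.07·696 = 113.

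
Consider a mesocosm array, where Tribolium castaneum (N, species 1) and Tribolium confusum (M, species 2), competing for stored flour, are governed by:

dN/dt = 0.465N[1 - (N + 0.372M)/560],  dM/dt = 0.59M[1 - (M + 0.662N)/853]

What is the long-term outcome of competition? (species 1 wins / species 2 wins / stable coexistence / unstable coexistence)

stable coexistence

Compare the nullcline intercepts: K1/α12 = 560/0.372 = 1510 > K2 = 853; K2/α21 = 853/0.662 = 1290 > K1 = 560.
Since both inequalities hold, each species can invade when rare, so the interior equilibrium is stable.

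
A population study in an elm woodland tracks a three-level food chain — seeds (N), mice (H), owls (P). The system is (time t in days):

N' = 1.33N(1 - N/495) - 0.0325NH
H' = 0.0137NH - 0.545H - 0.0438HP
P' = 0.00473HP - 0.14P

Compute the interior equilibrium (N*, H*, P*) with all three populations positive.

N* ≈ 137, H* ≈ 29.6, P* ≈ 30.4

From dP/dt = 0: 0.00473H* = 0.14, so H* = 29.6.
From dN/dt = 0: 1.33(1 - N*/495) = 0.0325·29.6, giving N* = 495·(1 - 0.723) = 137.
From dH/dt = 0: 0.0137·137 - 0.545 = 0.0438P*, so P* = 1.33/0.0438 = 30.4.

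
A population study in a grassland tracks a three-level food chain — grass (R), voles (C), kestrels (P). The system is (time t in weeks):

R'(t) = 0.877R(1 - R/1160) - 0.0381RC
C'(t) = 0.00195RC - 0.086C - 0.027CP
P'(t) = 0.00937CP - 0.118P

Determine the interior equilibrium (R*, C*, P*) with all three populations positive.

R* ≈ 525, C* ≈ 12.6, P* ≈ 34.8

From dP/dt = 0: 0.00937C* = 0.118, so C* = 12.6.
From dR/dt = 0: 0.877(1 - R*/1160) = 0.0381·12.6, giving R* = 1160·(1 - 0.547) = 525.
From dC/dt = 0: 0.00195·525 - 0.086 = 0.027P*, so P* = 0.938/0.027 = 34.8.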